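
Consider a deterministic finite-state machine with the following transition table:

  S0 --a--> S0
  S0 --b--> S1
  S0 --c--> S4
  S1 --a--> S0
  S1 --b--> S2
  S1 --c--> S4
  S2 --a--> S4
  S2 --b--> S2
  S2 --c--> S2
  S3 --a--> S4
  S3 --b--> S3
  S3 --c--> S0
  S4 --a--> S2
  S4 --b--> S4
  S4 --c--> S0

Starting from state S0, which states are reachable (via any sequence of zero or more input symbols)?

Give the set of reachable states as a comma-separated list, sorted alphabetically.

BFS from S0:
  visit S0: S0--a-->S0 (seen), S0--b-->S1 (new), S0--c-->S4 (new)
  visit S1: S1--a-->S0 (seen), S1--b-->S2 (new), S1--c-->S4 (seen)
  visit S4: S4--a-->S2 (seen), S4--b-->S4 (seen), S4--c-->S0 (seen)
  visit S2: S2--a-->S4 (seen), S2--b-->S2 (seen), S2--c-->S2 (seen)

Answer: S0, S1, S2, S4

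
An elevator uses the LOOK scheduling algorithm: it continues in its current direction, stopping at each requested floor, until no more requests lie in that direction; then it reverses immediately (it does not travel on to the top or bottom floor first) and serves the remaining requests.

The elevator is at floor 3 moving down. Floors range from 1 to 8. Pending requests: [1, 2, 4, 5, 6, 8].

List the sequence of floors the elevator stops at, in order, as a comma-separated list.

Current: 3, moving DOWN
Serve below first (descending): [2, 1]
Then reverse, serve above (ascending): [4, 5, 6, 8]

Answer: 2, 1, 4, 5, 6, 8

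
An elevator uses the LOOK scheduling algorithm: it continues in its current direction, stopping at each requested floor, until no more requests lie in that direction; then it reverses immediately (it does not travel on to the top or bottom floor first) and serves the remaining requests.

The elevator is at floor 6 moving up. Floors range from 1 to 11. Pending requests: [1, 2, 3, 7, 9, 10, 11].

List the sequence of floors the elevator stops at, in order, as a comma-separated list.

Current: 6, moving UP
Serve above first (ascending): [7, 9, 10, 11]
Then reverse, serve below (descending): [3, 2, 1]

Answer: 7, 9, 10, 11, 3, 2, 1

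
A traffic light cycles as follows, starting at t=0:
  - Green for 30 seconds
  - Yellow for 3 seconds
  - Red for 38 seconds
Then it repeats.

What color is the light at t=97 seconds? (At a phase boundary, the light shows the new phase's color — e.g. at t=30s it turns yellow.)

Cycle length = 30 + 3 + 38 = 71s
t = 97, phase_t = 97 mod 71 = 26
26 < 30 (green end) → GREEN

Answer: green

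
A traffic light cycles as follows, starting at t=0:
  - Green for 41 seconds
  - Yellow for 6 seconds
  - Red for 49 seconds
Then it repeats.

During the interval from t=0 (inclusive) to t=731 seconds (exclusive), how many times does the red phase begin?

Answer: 8

Derivation:
Cycle = 41+6+49 = 96s
red phase starts at t = k*96 + 47 for k=0,1,2,...
Need k*96+47 < 731 → k < 7.125
k ∈ {0, ..., 7} → 8 starts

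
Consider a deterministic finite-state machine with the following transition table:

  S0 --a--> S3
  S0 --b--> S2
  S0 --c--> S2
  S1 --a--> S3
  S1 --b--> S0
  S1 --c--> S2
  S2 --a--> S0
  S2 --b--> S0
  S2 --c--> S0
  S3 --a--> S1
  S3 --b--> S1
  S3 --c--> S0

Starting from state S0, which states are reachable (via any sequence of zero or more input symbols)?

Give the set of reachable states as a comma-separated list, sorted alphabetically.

Answer: S0, S1, S2, S3

Derivation:
BFS from S0:
  visit S0: S0--a-->S3 (new), S0--b-->S2 (new), S0--c-->S2 (seen)
  visit S3: S3--a-->S1 (new), S3--b-->S1 (seen), S3--c-->S0 (seen)
  visit S2: S2--a-->S0 (seen), S2--b-->S0 (seen), S2--c-->S0 (seen)
  visit S1: S1--a-->S3 (seen), S1--b-->S0 (seen), S1--c-->S2 (seen)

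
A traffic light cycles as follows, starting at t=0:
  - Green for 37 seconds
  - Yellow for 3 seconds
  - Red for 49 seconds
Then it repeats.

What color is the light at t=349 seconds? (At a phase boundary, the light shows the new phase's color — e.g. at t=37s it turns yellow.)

Answer: red

Derivation:
Cycle length = 37 + 3 + 49 = 89s
t = 349, phase_t = 349 mod 89 = 82
82 >= 40 → RED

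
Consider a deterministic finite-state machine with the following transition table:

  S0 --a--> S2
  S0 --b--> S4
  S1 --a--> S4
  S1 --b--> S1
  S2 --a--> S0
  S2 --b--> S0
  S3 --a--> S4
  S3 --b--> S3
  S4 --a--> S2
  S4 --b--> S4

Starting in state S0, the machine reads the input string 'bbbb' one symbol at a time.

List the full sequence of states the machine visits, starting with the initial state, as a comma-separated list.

Start: S0
  read 'b': S0 --b--> S4
  read 'b': S4 --b--> S4
  read 'b': S4 --b--> S4
  read 'b': S4 --b--> S4

Answer: S0, S4, S4, S4, S4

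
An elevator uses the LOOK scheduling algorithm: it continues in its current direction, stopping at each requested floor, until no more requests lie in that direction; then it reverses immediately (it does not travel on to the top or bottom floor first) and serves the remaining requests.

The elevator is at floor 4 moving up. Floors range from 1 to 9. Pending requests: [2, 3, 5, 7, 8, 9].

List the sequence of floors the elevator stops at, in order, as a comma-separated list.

Current: 4, moving UP
Serve above first (ascending): [5, 7, 8, 9]
Then reverse, serve below (descending): [3, 2]

Answer: 5, 7, 8, 9, 3, 2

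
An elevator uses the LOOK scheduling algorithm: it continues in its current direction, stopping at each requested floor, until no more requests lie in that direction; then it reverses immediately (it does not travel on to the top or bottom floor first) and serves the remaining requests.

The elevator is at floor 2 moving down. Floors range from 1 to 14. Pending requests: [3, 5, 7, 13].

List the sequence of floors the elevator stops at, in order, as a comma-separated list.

Current: 2, moving DOWN
Serve below first (descending): []
Then reverse, serve above (ascending): [3, 5, 7, 13]

Answer: 3, 5, 7, 13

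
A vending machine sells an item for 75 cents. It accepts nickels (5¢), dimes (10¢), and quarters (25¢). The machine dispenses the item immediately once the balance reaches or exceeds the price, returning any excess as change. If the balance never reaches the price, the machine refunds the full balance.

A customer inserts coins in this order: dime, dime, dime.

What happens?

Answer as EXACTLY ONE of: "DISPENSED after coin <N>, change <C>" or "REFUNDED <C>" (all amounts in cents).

Answer: REFUNDED 30

Derivation:
Price: 75¢
Coin 1 (dime, 10¢): balance = 10¢
Coin 2 (dime, 10¢): balance = 20¢
Coin 3 (dime, 10¢): balance = 30¢
All coins inserted, balance 30¢ < price 75¢ → REFUND 30¢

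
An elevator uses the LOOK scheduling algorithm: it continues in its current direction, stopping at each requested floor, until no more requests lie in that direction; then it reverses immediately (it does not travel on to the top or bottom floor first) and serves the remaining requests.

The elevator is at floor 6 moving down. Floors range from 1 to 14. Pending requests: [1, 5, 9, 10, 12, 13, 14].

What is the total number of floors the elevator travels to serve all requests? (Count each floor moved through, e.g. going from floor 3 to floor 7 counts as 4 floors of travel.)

Answer: 18

Derivation:
Start at floor 6 moving down, LOOK stop order: [5, 1, 9, 10, 12, 13, 14]
  6 → 5: |5-6| = 1, total = 1
  5 → 1: |1-5| = 4, total = 5
  1 → 9: |9-1| = 8, total = 13
  9 → 10: |10-9| = 1, total = 14
  10 → 12: |12-10| = 2, total = 16
  12 → 13: |13-12| = 1, total = 17
  13 → 14: |14-13| = 1, total = 18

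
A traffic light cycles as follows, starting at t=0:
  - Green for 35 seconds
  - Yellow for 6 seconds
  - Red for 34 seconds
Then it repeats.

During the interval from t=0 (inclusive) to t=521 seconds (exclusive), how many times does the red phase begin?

Cycle = 35+6+34 = 75s
red phase starts at t = k*75 + 41 for k=0,1,2,...
Need k*75+41 < 521 → k < 6.400
k ∈ {0, ..., 6} → 7 starts

Answer: 7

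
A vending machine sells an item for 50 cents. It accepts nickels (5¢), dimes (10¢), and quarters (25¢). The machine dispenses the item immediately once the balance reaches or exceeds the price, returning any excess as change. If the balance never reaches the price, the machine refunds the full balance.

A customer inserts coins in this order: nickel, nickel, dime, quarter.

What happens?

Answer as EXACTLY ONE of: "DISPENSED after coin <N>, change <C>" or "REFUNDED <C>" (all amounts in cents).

Price: 50¢
Coin 1 (nickel, 5¢): balance = 5¢
Coin 2 (nickel, 5¢): balance = 10¢
Coin 3 (dime, 10¢): balance = 20¢
Coin 4 (quarter, 25¢): balance = 45¢
All coins inserted, balance 45¢ < price 50¢ → REFUND 45¢

Answer: REFUNDED 45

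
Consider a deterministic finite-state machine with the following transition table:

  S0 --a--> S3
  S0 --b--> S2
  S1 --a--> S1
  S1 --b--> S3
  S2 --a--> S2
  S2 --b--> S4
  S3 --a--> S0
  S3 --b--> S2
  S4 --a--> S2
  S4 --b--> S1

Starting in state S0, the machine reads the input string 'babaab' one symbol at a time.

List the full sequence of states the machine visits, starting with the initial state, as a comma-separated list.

Start: S0
  read 'b': S0 --b--> S2
  read 'a': S2 --a--> S2
  read 'b': S2 --b--> S4
  read 'a': S4 --a--> S2
  read 'a': S2 --a--> S2
  read 'b': S2 --b--> S4

Answer: S0, S2, S2, S4, S2, S2, S4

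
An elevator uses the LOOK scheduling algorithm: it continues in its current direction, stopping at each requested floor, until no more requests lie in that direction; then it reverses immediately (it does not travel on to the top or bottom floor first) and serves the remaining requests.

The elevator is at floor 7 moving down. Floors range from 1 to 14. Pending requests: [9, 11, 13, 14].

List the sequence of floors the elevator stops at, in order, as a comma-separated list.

Answer: 9, 11, 13, 14

Derivation:
Current: 7, moving DOWN
Serve below first (descending): []
Then reverse, serve above (ascending): [9, 11, 13, 14]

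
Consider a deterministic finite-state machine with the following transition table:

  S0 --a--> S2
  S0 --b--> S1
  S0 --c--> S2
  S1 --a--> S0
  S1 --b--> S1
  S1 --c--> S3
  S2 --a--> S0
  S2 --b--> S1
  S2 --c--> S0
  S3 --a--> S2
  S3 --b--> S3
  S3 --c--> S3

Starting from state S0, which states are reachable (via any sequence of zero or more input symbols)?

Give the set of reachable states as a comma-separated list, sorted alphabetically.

Answer: S0, S1, S2, S3

Derivation:
BFS from S0:
  visit S0: S0--a-->S2 (new), S0--b-->S1 (new), S0--c-->S2 (seen)
  visit S2: S2--a-->S0 (seen), S2--b-->S1 (seen), S2--c-->S0 (seen)
  visit S1: S1--a-->S0 (seen), S1--b-->S1 (seen), S1--c-->S3 (new)
  visit S3: S3--a-->S2 (seen), S3--b-->S3 (seen), S3--c-->S3 (seen)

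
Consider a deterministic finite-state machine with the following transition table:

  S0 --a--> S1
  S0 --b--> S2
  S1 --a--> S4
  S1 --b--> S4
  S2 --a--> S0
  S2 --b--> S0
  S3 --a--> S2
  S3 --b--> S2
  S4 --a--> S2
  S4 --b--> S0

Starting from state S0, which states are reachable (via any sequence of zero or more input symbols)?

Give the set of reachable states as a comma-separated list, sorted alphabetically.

Answer: S0, S1, S2, S4

Derivation:
BFS from S0:
  visit S0: S0--a-->S1 (new), S0--b-->S2 (new)
  visit S1: S1--a-->S4 (new), S1--b-->S4 (seen)
  visit S2: S2--a-->S0 (seen), S2--b-->S0 (seen)
  visit S4: S4--a-->S2 (seen), S4--b-->S0 (seen)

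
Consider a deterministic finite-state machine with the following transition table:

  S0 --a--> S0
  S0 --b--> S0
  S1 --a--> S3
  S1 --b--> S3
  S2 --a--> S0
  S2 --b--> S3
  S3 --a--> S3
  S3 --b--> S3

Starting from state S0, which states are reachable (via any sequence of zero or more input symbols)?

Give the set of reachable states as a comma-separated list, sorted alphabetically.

BFS from S0:
  visit S0: S0--a-->S0 (seen), S0--b-->S0 (seen)

Answer: S0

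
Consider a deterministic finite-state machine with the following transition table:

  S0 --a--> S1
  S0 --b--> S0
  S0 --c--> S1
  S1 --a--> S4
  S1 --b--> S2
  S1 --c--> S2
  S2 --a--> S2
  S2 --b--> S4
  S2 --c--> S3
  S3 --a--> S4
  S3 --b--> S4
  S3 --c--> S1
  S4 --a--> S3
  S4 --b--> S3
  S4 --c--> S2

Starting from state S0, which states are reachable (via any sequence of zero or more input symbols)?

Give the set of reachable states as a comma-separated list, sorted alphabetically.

Answer: S0, S1, S2, S3, S4

Derivation:
BFS from S0:
  visit S0: S0--a-->S1 (new), S0--b-->S0 (seen), S0--c-->S1 (seen)
  visit S1: S1--a-->S4 (new), S1--b-->S2 (new), S1--c-->S2 (seen)
  visit S4: S4--a-->S3 (new), S4--b-->S3 (seen), S4--c-->S2 (seen)
  visit S2: S2--a-->S2 (seen), S2--b-->S4 (seen), S2--c-->S3 (seen)
  visit S3: S3--a-->S4 (seen), S3--b-->S4 (seen), S3--c-->S1 (seen)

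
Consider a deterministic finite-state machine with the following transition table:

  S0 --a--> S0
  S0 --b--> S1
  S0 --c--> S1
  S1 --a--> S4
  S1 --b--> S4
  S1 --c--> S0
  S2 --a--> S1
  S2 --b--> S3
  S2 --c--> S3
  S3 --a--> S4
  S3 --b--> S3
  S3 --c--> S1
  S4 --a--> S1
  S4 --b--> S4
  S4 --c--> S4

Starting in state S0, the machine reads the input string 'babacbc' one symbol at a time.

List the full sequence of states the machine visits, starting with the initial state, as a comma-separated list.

Answer: S0, S1, S4, S4, S1, S0, S1, S0

Derivation:
Start: S0
  read 'b': S0 --b--> S1
  read 'a': S1 --a--> S4
  read 'b': S4 --b--> S4
  read 'a': S4 --a--> S1
  read 'c': S1 --c--> S0
  read 'b': S0 --b--> S1
  read 'c': S1 --c--> S0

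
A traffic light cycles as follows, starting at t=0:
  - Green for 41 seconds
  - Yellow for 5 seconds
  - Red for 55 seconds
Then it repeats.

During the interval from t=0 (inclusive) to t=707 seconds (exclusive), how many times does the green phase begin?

Cycle = 41+5+55 = 101s
green phase starts at t = k*101 + 0 for k=0,1,2,...
Need k*101+0 < 707 → k < 7.000
k ∈ {0, ..., 6} → 7 starts

Answer: 7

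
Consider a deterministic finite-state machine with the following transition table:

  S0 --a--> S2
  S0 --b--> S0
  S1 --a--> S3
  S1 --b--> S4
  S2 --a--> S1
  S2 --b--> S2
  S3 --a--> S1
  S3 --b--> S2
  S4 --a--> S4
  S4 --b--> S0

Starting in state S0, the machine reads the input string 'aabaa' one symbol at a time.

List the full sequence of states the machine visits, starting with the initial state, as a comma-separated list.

Start: S0
  read 'a': S0 --a--> S2
  read 'a': S2 --a--> S1
  read 'b': S1 --b--> S4
  read 'a': S4 --a--> S4
  read 'a': S4 --a--> S4

Answer: S0, S2, S1, S4, S4, S4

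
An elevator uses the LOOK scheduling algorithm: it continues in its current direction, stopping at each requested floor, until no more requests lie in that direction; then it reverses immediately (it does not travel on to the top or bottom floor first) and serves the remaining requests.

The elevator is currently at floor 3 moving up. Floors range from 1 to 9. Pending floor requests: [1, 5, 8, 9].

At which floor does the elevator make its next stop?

Current floor: 3, direction: up
Requests above: [5, 8, 9]
Requests below: [1]
Moving up and requests lie above → nearest above is min([5, 8, 9]) = 5

Answer: 5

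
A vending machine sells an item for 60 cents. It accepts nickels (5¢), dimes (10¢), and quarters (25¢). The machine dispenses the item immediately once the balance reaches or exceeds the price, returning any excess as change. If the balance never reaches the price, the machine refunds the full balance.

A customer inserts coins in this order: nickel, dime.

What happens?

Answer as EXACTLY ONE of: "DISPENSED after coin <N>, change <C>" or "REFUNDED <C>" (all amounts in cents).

Answer: REFUNDED 15

Derivation:
Price: 60¢
Coin 1 (nickel, 5¢): balance = 5¢
Coin 2 (dime, 10¢): balance = 15¢
All coins inserted, balance 15¢ < price 60¢ → REFUND 15¢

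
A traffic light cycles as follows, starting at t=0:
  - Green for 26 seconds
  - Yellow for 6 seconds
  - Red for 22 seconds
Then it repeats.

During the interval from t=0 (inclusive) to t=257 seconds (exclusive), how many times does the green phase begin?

Cycle = 26+6+22 = 54s
green phase starts at t = k*54 + 0 for k=0,1,2,...
Need k*54+0 < 257 → k < 4.759
k ∈ {0, ..., 4} → 5 starts

Answer: 5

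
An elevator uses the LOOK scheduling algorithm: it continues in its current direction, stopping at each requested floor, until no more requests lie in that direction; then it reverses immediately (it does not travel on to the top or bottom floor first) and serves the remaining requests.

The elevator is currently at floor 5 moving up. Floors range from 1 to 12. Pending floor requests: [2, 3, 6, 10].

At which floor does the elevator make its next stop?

Answer: 6

Derivation:
Current floor: 5, direction: up
Requests above: [6, 10]
Requests below: [2, 3]
Moving up and requests lie above → nearest above is min([6, 10]) = 6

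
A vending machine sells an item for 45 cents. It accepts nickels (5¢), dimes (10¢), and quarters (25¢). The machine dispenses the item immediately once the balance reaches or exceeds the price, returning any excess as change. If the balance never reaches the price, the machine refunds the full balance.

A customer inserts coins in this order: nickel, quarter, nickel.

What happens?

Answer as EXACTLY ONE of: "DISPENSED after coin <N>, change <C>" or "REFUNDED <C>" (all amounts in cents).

Price: 45¢
Coin 1 (nickel, 5¢): balance = 5¢
Coin 2 (quarter, 25¢): balance = 30¢
Coin 3 (nickel, 5¢): balance = 35¢
All coins inserted, balance 35¢ < price 45¢ → REFUND 35¢

Answer: REFUNDED 35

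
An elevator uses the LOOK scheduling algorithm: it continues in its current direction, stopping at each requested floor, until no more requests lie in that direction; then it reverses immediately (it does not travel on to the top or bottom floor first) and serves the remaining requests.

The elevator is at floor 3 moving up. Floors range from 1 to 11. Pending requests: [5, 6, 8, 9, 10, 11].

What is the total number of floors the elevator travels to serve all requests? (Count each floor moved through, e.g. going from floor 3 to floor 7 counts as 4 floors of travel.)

Answer: 8

Derivation:
Start at floor 3 moving up, LOOK stop order: [5, 6, 8, 9, 10, 11]
  3 → 5: |5-3| = 2, total = 2
  5 → 6: |6-5| = 1, total = 3
  6 → 8: |8-6| = 2, total = 5
  8 → 9: |9-8| = 1, total = 6
  9 → 10: |10-9| = 1, total = 7
  10 → 11: |11-10| = 1, total = 8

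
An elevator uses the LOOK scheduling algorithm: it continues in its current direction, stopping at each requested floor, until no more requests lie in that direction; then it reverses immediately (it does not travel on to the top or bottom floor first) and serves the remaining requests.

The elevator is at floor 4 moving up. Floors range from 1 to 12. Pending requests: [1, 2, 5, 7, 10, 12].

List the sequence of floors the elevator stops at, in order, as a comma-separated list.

Answer: 5, 7, 10, 12, 2, 1

Derivation:
Current: 4, moving UP
Serve above first (ascending): [5, 7, 10, 12]
Then reverse, serve below (descending): [2, 1]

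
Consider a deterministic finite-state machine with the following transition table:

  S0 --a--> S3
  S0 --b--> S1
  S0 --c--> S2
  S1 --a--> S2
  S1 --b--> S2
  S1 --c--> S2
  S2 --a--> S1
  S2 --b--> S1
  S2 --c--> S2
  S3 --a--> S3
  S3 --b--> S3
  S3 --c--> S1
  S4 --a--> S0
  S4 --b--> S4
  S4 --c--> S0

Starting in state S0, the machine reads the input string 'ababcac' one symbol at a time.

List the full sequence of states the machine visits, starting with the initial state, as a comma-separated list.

Start: S0
  read 'a': S0 --a--> S3
  read 'b': S3 --b--> S3
  read 'a': S3 --a--> S3
  read 'b': S3 --b--> S3
  read 'c': S3 --c--> S1
  read 'a': S1 --a--> S2
  read 'c': S2 --c--> S2

Answer: S0, S3, S3, S3, S3, S1, S2, S2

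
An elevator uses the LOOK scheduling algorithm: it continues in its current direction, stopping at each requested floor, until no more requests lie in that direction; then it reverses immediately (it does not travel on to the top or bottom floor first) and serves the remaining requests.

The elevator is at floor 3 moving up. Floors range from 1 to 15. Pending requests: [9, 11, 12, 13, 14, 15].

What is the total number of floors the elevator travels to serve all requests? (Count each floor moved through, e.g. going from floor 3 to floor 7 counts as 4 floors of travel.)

Answer: 12

Derivation:
Start at floor 3 moving up, LOOK stop order: [9, 11, 12, 13, 14, 15]
  3 → 9: |9-3| = 6, total = 6
  9 → 11: |11-9| = 2, total = 8
  11 → 12: |12-11| = 1, total = 9
  12 → 13: |13-12| = 1, total = 10
  13 → 14: |14-13| = 1, total = 11
  14 → 15: |15-14| = 1, total = 12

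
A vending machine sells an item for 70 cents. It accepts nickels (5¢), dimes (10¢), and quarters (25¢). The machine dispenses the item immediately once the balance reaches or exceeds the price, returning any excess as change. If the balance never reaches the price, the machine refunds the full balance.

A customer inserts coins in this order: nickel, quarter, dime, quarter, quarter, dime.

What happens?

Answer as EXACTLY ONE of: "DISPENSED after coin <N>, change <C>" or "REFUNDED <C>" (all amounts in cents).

Answer: DISPENSED after coin 5, change 20

Derivation:
Price: 70¢
Coin 1 (nickel, 5¢): balance = 5¢
Coin 2 (quarter, 25¢): balance = 30¢
Coin 3 (dime, 10¢): balance = 40¢
Coin 4 (quarter, 25¢): balance = 65¢
Coin 5 (quarter, 25¢): balance = 90¢
  → balance >= price → DISPENSE, change = 90 - 70 = 20¢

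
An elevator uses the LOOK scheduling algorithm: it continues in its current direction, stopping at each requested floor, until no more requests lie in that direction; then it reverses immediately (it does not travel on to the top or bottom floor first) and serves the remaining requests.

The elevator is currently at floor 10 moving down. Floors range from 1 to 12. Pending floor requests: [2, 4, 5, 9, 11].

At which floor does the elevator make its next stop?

Answer: 9

Derivation:
Current floor: 10, direction: down
Requests above: [11]
Requests below: [2, 4, 5, 9]
Moving down and requests lie below → nearest below is max([2, 4, 5, 9]) = 9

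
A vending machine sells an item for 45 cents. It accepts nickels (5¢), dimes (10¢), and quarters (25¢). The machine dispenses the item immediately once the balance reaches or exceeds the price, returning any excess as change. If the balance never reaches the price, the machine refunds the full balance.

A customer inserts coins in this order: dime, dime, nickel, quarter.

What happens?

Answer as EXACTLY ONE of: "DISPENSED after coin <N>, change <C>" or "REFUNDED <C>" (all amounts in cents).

Price: 45¢
Coin 1 (dime, 10¢): balance = 10¢
Coin 2 (dime, 10¢): balance = 20¢
Coin 3 (nickel, 5¢): balance = 25¢
Coin 4 (quarter, 25¢): balance = 50¢
  → balance >= price → DISPENSE, change = 50 - 45 = 5¢

Answer: DISPENSED after coin 4, change 5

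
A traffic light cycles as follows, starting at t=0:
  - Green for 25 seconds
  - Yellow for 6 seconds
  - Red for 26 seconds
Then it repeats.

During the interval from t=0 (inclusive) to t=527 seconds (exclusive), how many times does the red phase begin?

Answer: 9

Derivation:
Cycle = 25+6+26 = 57s
red phase starts at t = k*57 + 31 for k=0,1,2,...
Need k*57+31 < 527 → k < 8.702
k ∈ {0, ..., 8} → 9 starts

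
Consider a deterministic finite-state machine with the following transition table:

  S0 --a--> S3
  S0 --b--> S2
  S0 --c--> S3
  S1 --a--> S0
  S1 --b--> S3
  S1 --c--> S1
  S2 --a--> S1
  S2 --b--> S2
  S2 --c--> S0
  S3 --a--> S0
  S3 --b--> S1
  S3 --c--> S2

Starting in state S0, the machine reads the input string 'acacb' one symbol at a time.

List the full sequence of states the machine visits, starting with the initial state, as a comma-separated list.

Start: S0
  read 'a': S0 --a--> S3
  read 'c': S3 --c--> S2
  read 'a': S2 --a--> S1
  read 'c': S1 --c--> S1
  read 'b': S1 --b--> S3

Answer: S0, S3, S2, S1, S1, S3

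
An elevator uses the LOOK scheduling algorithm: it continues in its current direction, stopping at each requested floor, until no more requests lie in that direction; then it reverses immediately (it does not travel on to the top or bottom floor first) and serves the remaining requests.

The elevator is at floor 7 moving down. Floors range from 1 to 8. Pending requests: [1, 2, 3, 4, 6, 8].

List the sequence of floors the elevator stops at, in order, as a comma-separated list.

Answer: 6, 4, 3, 2, 1, 8

Derivation:
Current: 7, moving DOWN
Serve below first (descending): [6, 4, 3, 2, 1]
Then reverse, serve above (ascending): [8]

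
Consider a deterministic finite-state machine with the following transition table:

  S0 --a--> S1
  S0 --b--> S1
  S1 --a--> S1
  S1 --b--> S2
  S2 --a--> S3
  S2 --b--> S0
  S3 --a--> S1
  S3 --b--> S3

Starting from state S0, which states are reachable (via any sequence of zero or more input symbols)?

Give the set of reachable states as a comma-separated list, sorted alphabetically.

BFS from S0:
  visit S0: S0--a-->S1 (new), S0--b-->S1 (seen)
  visit S1: S1--a-->S1 (seen), S1--b-->S2 (new)
  visit S2: S2--a-->S3 (new), S2--b-->S0 (seen)
  visit S3: S3--a-->S1 (seen), S3--b-->S3 (seen)

Answer: S0, S1, S2, S3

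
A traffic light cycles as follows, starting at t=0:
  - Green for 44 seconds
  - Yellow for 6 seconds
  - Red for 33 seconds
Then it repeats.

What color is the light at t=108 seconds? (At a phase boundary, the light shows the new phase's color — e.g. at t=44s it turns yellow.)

Answer: green

Derivation:
Cycle length = 44 + 6 + 33 = 83s
t = 108, phase_t = 108 mod 83 = 25
25 < 44 (green end) → GREEN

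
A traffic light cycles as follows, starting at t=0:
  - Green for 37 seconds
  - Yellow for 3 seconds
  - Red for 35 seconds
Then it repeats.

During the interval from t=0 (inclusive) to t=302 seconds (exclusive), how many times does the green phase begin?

Cycle = 37+3+35 = 75s
green phase starts at t = k*75 + 0 for k=0,1,2,...
Need k*75+0 < 302 → k < 4.027
k ∈ {0, ..., 4} → 5 starts

Answer: 5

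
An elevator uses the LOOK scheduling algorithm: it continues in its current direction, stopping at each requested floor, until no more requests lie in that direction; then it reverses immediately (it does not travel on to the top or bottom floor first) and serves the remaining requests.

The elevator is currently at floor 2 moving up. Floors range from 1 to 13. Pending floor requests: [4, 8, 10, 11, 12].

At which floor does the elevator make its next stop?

Answer: 4

Derivation:
Current floor: 2, direction: up
Requests above: [4, 8, 10, 11, 12]
Requests below: []
Moving up and requests lie above → nearest above is min([4, 8, 10, 11, 12]) = 4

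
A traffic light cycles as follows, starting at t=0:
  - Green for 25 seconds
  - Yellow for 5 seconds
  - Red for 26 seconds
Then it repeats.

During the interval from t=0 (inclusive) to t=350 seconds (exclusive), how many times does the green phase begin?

Cycle = 25+5+26 = 56s
green phase starts at t = k*56 + 0 for k=0,1,2,...
Need k*56+0 < 350 → k < 6.250
k ∈ {0, ..., 6} → 7 starts

Answer: 7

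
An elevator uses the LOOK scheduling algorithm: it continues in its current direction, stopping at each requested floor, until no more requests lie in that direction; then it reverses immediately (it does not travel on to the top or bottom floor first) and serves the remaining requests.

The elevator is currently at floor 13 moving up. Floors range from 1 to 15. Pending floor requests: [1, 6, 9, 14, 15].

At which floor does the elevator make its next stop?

Answer: 14

Derivation:
Current floor: 13, direction: up
Requests above: [14, 15]
Requests below: [1, 6, 9]
Moving up and requests lie above → nearest above is min([14, 15]) = 14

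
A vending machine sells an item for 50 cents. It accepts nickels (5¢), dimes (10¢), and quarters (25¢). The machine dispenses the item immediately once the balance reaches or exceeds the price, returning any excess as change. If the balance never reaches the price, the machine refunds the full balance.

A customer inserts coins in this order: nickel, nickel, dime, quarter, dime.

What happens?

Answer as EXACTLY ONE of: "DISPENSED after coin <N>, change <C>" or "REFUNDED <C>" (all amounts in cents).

Price: 50¢
Coin 1 (nickel, 5¢): balance = 5¢
Coin 2 (nickel, 5¢): balance = 10¢
Coin 3 (dime, 10¢): balance = 20¢
Coin 4 (quarter, 25¢): balance = 45¢
Coin 5 (dime, 10¢): balance = 55¢
  → balance >= price → DISPENSE, change = 55 - 50 = 5¢

Answer: DISPENSED after coin 5, change 5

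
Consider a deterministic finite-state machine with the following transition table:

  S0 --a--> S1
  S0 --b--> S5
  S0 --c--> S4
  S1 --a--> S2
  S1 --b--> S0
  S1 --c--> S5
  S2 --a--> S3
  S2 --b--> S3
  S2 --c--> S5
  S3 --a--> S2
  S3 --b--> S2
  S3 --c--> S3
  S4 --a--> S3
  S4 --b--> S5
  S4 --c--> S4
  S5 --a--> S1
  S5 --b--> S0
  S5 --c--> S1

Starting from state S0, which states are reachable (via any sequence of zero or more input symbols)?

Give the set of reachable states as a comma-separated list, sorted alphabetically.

Answer: S0, S1, S2, S3, S4, S5

Derivation:
BFS from S0:
  visit S0: S0--a-->S1 (new), S0--b-->S5 (new), S0--c-->S4 (new)
  visit S1: S1--a-->S2 (new), S1--b-->S0 (seen), S1--c-->S5 (seen)
  visit S5: S5--a-->S1 (seen), S5--b-->S0 (seen), S5--c-->S1 (seen)
  visit S4: S4--a-->S3 (new), S4--b-->S5 (seen), S4--c-->S4 (seen)
  visit S2: S2--a-->S3 (seen), S2--b-->S3 (seen), S2--c-->S5 (seen)
  visit S3: S3--a-->S2 (seen), S3--b-->S2 (seen), S3--c-->S3 (seen)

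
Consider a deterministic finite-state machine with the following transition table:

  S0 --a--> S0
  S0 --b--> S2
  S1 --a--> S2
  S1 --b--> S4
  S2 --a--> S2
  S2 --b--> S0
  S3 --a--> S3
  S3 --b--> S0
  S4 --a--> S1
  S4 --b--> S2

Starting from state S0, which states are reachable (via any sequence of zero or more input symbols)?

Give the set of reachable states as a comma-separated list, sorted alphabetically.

BFS from S0:
  visit S0: S0--a-->S0 (seen), S0--b-->S2 (new)
  visit S2: S2--a-->S2 (seen), S2--b-->S0 (seen)

Answer: S0, S2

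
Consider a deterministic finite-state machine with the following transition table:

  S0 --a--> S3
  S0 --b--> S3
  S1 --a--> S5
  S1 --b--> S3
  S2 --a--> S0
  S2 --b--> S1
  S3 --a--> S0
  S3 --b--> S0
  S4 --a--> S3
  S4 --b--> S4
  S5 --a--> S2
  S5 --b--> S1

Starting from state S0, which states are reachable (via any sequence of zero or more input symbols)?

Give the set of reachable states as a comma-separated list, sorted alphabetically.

BFS from S0:
  visit S0: S0--a-->S3 (new), S0--b-->S3 (seen)
  visit S3: S3--a-->S0 (seen), S3--b-->S0 (seen)

Answer: S0, S3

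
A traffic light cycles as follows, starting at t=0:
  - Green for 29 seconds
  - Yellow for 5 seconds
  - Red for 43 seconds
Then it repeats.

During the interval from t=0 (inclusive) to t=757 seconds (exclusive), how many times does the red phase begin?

Answer: 10

Derivation:
Cycle = 29+5+43 = 77s
red phase starts at t = k*77 + 34 for k=0,1,2,...
Need k*77+34 < 757 → k < 9.390
k ∈ {0, ..., 9} → 10 starts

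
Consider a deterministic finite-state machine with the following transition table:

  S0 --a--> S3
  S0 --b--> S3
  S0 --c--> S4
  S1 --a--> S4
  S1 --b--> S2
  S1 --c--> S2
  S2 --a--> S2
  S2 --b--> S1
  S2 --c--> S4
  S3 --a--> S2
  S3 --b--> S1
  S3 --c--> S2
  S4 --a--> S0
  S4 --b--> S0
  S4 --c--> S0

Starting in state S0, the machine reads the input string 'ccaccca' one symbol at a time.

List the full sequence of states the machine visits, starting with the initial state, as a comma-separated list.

Answer: S0, S4, S0, S3, S2, S4, S0, S3

Derivation:
Start: S0
  read 'c': S0 --c--> S4
  read 'c': S4 --c--> S0
  read 'a': S0 --a--> S3
  read 'c': S3 --c--> S2
  read 'c': S2 --c--> S4
  read 'c': S4 --c--> S0
  read 'a': S0 --a--> S3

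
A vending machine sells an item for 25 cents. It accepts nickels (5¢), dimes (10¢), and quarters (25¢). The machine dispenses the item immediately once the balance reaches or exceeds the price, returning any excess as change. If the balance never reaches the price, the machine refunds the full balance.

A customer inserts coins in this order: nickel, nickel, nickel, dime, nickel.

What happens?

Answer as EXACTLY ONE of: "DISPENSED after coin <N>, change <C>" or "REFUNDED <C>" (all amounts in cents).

Answer: DISPENSED after coin 4, change 0

Derivation:
Price: 25¢
Coin 1 (nickel, 5¢): balance = 5¢
Coin 2 (nickel, 5¢): balance = 10¢
Coin 3 (nickel, 5¢): balance = 15¢
Coin 4 (dime, 10¢): balance = 25¢
  → balance >= price → DISPENSE, change = 25 - 25 = 0¢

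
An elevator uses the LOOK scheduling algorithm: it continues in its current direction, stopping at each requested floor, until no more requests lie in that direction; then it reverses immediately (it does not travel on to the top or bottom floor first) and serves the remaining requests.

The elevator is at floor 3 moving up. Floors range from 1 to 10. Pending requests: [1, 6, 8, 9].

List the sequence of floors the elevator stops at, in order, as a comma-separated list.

Answer: 6, 8, 9, 1

Derivation:
Current: 3, moving UP
Serve above first (ascending): [6, 8, 9]
Then reverse, serve below (descending): [1]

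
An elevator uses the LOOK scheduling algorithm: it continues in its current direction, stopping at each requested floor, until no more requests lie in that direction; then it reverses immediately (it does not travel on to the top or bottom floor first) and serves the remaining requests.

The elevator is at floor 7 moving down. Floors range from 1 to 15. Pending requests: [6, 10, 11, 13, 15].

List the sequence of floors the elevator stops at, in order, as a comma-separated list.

Answer: 6, 10, 11, 13, 15

Derivation:
Current: 7, moving DOWN
Serve below first (descending): [6]
Then reverse, serve above (ascending): [10, 11, 13, 15]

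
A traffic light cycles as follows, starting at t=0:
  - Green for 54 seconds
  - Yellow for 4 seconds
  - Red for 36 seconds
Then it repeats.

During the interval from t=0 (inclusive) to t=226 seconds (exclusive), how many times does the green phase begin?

Answer: 3

Derivation:
Cycle = 54+4+36 = 94s
green phase starts at t = k*94 + 0 for k=0,1,2,...
Need k*94+0 < 226 → k < 2.404
k ∈ {0, ..., 2} → 3 starts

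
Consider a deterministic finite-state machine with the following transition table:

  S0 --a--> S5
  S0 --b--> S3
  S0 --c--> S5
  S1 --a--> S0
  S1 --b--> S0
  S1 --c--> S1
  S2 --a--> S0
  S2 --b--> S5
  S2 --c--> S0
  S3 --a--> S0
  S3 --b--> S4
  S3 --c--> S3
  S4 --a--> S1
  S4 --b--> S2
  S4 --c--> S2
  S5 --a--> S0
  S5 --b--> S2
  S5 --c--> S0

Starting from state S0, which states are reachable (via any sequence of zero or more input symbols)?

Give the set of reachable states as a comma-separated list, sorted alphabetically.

Answer: S0, S1, S2, S3, S4, S5

Derivation:
BFS from S0:
  visit S0: S0--a-->S5 (new), S0--b-->S3 (new), S0--c-->S5 (seen)
  visit S5: S5--a-->S0 (seen), S5--b-->S2 (new), S5--c-->S0 (seen)
  visit S3: S3--a-->S0 (seen), S3--b-->S4 (new), S3--c-->S3 (seen)
  visit S2: S2--a-->S0 (seen), S2--b-->S5 (seen), S2--c-->S0 (seen)
  visit S4: S4--a-->S1 (new), S4--b-->S2 (seen), S4--c-->S2 (seen)
  visit S1: S1--a-->S0 (seen), S1--b-->S0 (seen), S1--c-->S1 (seen)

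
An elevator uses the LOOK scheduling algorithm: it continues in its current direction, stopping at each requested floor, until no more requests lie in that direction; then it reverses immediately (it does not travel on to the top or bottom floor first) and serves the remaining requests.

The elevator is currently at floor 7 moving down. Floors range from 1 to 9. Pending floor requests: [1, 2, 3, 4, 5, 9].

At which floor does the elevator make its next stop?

Answer: 5

Derivation:
Current floor: 7, direction: down
Requests above: [9]
Requests below: [1, 2, 3, 4, 5]
Moving down and requests lie below → nearest below is max([1, 2, 3, 4, 5]) = 5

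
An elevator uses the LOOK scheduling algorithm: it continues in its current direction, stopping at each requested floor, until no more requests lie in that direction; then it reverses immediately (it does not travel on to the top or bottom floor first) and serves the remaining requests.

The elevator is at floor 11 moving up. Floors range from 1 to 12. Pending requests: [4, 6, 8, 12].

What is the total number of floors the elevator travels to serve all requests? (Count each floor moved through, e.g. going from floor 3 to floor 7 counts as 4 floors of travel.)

Start at floor 11 moving up, LOOK stop order: [12, 8, 6, 4]
  11 → 12: |12-11| = 1, total = 1
  12 → 8: |8-12| = 4, total = 5
  8 → 6: |6-8| = 2, total = 7
  6 → 4: |4-6| = 2, total = 9

Answer: 9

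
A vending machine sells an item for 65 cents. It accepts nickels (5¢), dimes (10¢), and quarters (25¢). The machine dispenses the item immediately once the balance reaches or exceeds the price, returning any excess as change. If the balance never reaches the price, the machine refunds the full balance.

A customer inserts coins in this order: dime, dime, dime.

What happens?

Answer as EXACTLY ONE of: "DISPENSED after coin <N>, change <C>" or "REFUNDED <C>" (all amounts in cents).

Answer: REFUNDED 30

Derivation:
Price: 65¢
Coin 1 (dime, 10¢): balance = 10¢
Coin 2 (dime, 10¢): balance = 20¢
Coin 3 (dime, 10¢): balance = 30¢
All coins inserted, balance 30¢ < price 65¢ → REFUND 30¢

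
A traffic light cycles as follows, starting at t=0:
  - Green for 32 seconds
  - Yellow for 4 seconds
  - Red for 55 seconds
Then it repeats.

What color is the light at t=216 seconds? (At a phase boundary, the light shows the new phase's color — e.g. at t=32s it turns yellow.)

Cycle length = 32 + 4 + 55 = 91s
t = 216, phase_t = 216 mod 91 = 34
32 <= 34 < 36 (yellow end) → YELLOW

Answer: yellow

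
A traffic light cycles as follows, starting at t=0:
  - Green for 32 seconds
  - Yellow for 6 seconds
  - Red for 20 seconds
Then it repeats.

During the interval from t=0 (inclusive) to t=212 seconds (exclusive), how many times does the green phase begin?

Answer: 4

Derivation:
Cycle = 32+6+20 = 58s
green phase starts at t = k*58 + 0 for k=0,1,2,...
Need k*58+0 < 212 → k < 3.655
k ∈ {0, ..., 3} → 4 starts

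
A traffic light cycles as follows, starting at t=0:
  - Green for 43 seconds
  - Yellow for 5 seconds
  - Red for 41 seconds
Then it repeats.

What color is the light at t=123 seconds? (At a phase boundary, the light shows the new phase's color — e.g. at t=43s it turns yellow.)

Answer: green

Derivation:
Cycle length = 43 + 5 + 41 = 89s
t = 123, phase_t = 123 mod 89 = 34
34 < 43 (green end) → GREEN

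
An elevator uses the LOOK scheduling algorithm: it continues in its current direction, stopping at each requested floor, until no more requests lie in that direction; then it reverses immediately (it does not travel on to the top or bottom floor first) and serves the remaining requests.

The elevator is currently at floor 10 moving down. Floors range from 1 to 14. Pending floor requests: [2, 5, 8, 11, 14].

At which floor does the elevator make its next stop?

Current floor: 10, direction: down
Requests above: [11, 14]
Requests below: [2, 5, 8]
Moving down and requests lie below → nearest below is max([2, 5, 8]) = 8

Answer: 8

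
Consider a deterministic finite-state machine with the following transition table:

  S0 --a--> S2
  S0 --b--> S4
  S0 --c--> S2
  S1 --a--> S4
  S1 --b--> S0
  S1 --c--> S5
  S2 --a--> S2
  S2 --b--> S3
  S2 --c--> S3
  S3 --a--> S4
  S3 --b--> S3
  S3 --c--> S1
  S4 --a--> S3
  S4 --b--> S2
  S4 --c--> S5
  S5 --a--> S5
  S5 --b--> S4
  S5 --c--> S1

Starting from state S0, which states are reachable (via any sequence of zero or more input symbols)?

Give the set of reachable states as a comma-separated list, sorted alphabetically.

Answer: S0, S1, S2, S3, S4, S5

Derivation:
BFS from S0:
  visit S0: S0--a-->S2 (new), S0--b-->S4 (new), S0--c-->S2 (seen)
  visit S2: S2--a-->S2 (seen), S2--b-->S3 (new), S2--c-->S3 (seen)
  visit S4: S4--a-->S3 (seen), S4--b-->S2 (seen), S4--c-->S5 (new)
  visit S3: S3--a-->S4 (seen), S3--b-->S3 (seen), S3--c-->S1 (new)
  visit S5: S5--a-->S5 (seen), S5--b-->S4 (seen), S5--c-->S1 (seen)
  visit S1: S1--a-->S4 (seen), S1--b-->S0 (seen), S1--c-->S5 (seen)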